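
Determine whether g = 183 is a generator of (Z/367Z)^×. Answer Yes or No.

Yes

φ(367) = 367 − 1 = 366 = 2 · 3 · 61.
Test 183^(366/q) mod 367 for each prime factor q of 366:
183^183 ≡ 366 (mod 367)  [q = 2: ≢ 1 ✓]
183^122 ≡ 83 (mod 367)  [q = 3: ≢ 1 ✓]
183^6 ≡ 281 (mod 367)  [q = 61: ≢ 1 ✓]
Every test exponent gives a nontrivial residue, hence 183 generates the full group.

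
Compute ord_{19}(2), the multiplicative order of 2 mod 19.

ord(2) | φ(19) = 19 − 1 = 18 = 2 · 3^2.
Divisors of 18: 1, 2, 3, 6, 9, 18.
Evaluate successive powers at the divisors of 18:
2^1 ≡ 2
2^2 ≡ 4
2^3 ≡ 8
2^6 ≡ 7
2^9 ≡ 18
2^18 ≡ 1
The smallest such exponent is 18, so the order of 2 is 18.

18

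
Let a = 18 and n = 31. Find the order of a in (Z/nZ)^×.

By Lagrange's theorem, ord_31(18) divides φ(31) = 31 − 1 = 30 = 2 · 3 · 5.
Divisors of 30: 1, 2, 3, 5, 6, 10, 15, 30.
Evaluate successive powers at the divisors of 30:
18^1 ≡ 18
18^2 ≡ 14
18^3 ≡ 4
18^5 ≡ 25
18^6 ≡ 16
18^10 ≡ 5
18^15 ≡ 1
Hence ord(18) = 15.

15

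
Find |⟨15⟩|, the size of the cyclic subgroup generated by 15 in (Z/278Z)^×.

Since 15 ∈ (Z/278Z)^×, its order divides φ(278) = φ(2)·φ(139) = 1·138 = 138 = 2 · 3 · 23.
Divisors of 138: 1, 2, 3, 6, 23, 46, 69, 138.
Evaluate successive powers at the divisors of 138:
15^1 ≡ 15
15^2 ≡ 225
15^3 ≡ 39
15^6 ≡ 131
15^23 ≡ 97
15^46 ≡ 235
15^69 ≡ 277
15^138 ≡ 1
The smallest such exponent is 138, so the order of 15 is 138.

138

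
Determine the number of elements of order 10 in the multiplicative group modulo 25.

4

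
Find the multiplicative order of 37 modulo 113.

112

By Lagrange's theorem, ord_113(37) divides φ(113) = 113 − 1 = 112 = 2^4 · 7.
Divisors of 112: 1, 2, 4, 7, 8, 14, 16, 28, 56, 112.
Test each divisor d:
37^1 ≡ 37
37^2 ≡ 13
37^4 ≡ 56
37^7 ≡ 42
37^8 ≡ 85
37^14 ≡ 69
37^16 ≡ 106
37^28 ≡ 15
37^56 ≡ 112
37^112 ≡ 1
Therefore the multiplicative order of 37 modulo 113 is 112.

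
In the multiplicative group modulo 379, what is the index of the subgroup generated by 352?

6

The order of 352 must divide φ(379) = 379 − 1 = 378 = 2 · 3^3 · 7.
Divisors of 378: 1, 2, 3, 6, 7, 9, 14, 18, 21, 27, 42, 54, 63, 126, 189, 378.
Evaluate successive powers at the divisors of 378:
352^1 ≡ 352
352^2 ≡ 350
352^3 ≡ 25
352^6 ≡ 246
352^7 ≡ 180
352^9 ≡ 86
352^14 ≡ 185
352^18 ≡ 195
352^21 ≡ 327
352^27 ≡ 94
352^42 ≡ 51
352^54 ≡ 119
352^63 ≡ 1
So ord_379(352) = 63, hence |⟨352⟩| = 63.
Index = |(Z/379Z)^×| / |⟨352⟩| = 378 / 63 = 6.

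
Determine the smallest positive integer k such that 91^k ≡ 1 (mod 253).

10

ord(91) | φ(253) = φ(11·23) = (11−1)·(23−1) = 10·22 = 220 = 2^2 · 5 · 11.
Divisors of 220: 1, 2, 4, 5, 10, 11, 20, 22, 44, 55, 110, 220.
Evaluate successive powers at the divisors of 220:
91^1 ≡ 91 (mod 253)
91^2 ≡ 185 (mod 253)
91^4 ≡ 70 (mod 253)
91^5 ≡ 45 (mod 253)
91^10 ≡ 1 (mod 253) ✓
So ord_253(91) = 10.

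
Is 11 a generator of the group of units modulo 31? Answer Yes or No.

φ(31) = 31 − 1 = 30 = 2 · 3 · 5.
It suffices to check that the order of 11 is not a proper divisor of 30: compute 11^(30/q) for q ∈ {2, 3, 5}.
11^15 ≡ 30 (mod 31)  [q = 2: ≢ 1 ✓]
11^10 ≡ 5 (mod 31)  [q = 3: ≢ 1 ✓]
11^6 ≡ 4 (mod 31)  [q = 5: ≢ 1 ✓]
None equal 1, so ord_31(11) = 30: 11 is a primitive root.

Yes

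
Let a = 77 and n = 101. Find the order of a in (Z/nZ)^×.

50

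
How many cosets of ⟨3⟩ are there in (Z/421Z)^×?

By Lagrange's theorem, ord_421(3) divides φ(421) = 421 − 1 = 420 = 2^2 · 3 · 5 · 7.
Divisors of 420: 1, 2, 3, 4, 5, 6, 7, 10, 12, 14, 15, 20, 21, 28, 30, 35, 42, 60, 70, 84, 105, 140, 210, 420.
Test each divisor d:
3^1 ≡ 3 (mod 421)
3^2 ≡ 9 (mod 421)
3^3 ≡ 27 (mod 421)
3^4 ≡ 81 (mod 421)
3^5 ≡ 243 (mod 421)
3^6 ≡ 308 (mod 421)
3^7 ≡ 82 (mod 421)
3^10 ≡ 109 (mod 421)
3^12 ≡ 139 (mod 421)
3^14 ≡ 409 (mod 421)
3^15 ≡ 385 (mod 421)
3^20 ≡ 93 (mod 421)
3^21 ≡ 279 (mod 421)
3^28 ≡ 144 (mod 421)
3^30 ≡ 33 (mod 421)
3^35 ≡ 20 (mod 421)
3^42 ≡ 377 (mod 421)
3^60 ≡ 247 (mod 421)
3^70 ≡ 400 (mod 421)
3^84 ≡ 252 (mod 421)
3^105 ≡ 1 (mod 421) ✓
The order of 3 is 105, so the subgroup it generates has 105 elements.
The index is φ(421) / ord(3) = 420 / 105 = 4.

4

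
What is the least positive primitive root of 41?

6

φ(41) = 41 − 1 = 40 = 2^3 · 5.
g is a primitive root iff g^(40/q) ≢ 1 (mod 41) for each prime q ∈ {2, 5}.
g = 2: 2^20 ≡ 1 — hits 1, so not a primitive root.
g = 3: 3^20 ≡ 40; 3^8 ≡ 1 — hits 1, so not a primitive root.
g = 4: 4^20 ≡ 1 — hits 1, so not a primitive root.
g = 5: 5^20 ≡ 1 — hits 1, so not a primitive root.
g = 6: 6^20 ≡ 40; 6^8 ≡ 10 — none is 1, so 6 is a primitive root.
Hence the least primitive root of 41 is 6.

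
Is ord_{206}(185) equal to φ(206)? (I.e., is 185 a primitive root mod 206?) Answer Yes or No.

No

φ(206) = φ(2)·φ(103) = 1·102 = 102 = 2 · 3 · 17.
It suffices to check that the order of 185 is not a proper divisor of 102: compute 185^(102/q) for q ∈ {2, 3, 17}.
185^51 ≡ 1 (mod 206)  [q = 2: ≡ 1 ✗]
185^34 ≡ 159 (mod 206)  [q = 3: ≢ 1 ✓]
185^6 ≡ 81 (mod 206)  [q = 17: ≢ 1 ✓]
The check at q = 2 fails, so 185 generates a proper subgroup.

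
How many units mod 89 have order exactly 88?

φ(89) = 89 − 1 = 88 = 2^3 · 11.
Since (Z/89Z)^× is cyclic of order 88, the number of elements of order d is φ(d) when d | 88 and 0 otherwise.
88 = 2^3 · 11 divides 88, and φ(88) = 40.

40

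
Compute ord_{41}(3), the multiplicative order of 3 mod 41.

Since 3 ∈ (Z/41Z)^×, its order divides φ(41) = 41 − 1 = 40 = 2^3 · 5.
Divisors of 40: 1, 2, 4, 5, 8, 10, 20, 40.
Evaluate successive powers at the divisors of 40:
3^1 ≡ 3 (mod 41)
3^2 ≡ 9 (mod 41)
3^4 ≡ 40 (mod 41)
3^5 ≡ 38 (mod 41)
3^8 ≡ 1 (mod 41) ✓
The smallest such exponent is 8, so the order of 3 is 8.

8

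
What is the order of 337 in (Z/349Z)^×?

By Lagrange's theorem, ord_349(337) divides φ(349) = 349 − 1 = 348 = 2^2 · 3 · 29.
Divisors of 348: 1, 2, 3, 4, 6, 12, 29, 58, 87, 116, 174, 348.
Check 337^d mod 349 for each divisor in increasing order:
337^1 ≡ 337 (mod 349)
337^2 ≡ 144 (mod 349)
337^3 ≡ 17 (mod 349)
337^4 ≡ 145 (mod 349)
337^6 ≡ 289 (mod 349)
337^12 ≡ 110 (mod 349)
337^29 ≡ 123 (mod 349)
337^58 ≡ 122 (mod 349)
337^87 ≡ 348 (mod 349)
337^116 ≡ 226 (mod 349)
337^174 ≡ 1 (mod 349) ✓
Therefore the multiplicative order of 337 modulo 349 is 174.

174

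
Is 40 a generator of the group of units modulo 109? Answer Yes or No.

Yes

φ(109) = 109 − 1 = 108 = 2^2 · 3^3.
It suffices to check that the order of 40 is not a proper divisor of 108: compute 40^(108/q) for q ∈ {2, 3}.
40^54 ≡ 108 (mod 109)  [q = 2: ≢ 1 ✓]
40^36 ≡ 63 (mod 109)  [q = 3: ≢ 1 ✓]
Every test exponent gives a nontrivial residue, hence 40 generates the full group.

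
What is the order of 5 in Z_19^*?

9

By Lagrange's theorem, ord_19(5) divides φ(19) = 19 − 1 = 18 = 2 · 3^2.
Divisors of 18: 1, 2, 3, 6, 9, 18.
Evaluate successive powers at the divisors of 18:
5^1 ≡ 5
5^2 ≡ 6
5^3 ≡ 11
5^6 ≡ 7
5^9 ≡ 1
Therefore the multiplicative order of 5 modulo 19 is 9.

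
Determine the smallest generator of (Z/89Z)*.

3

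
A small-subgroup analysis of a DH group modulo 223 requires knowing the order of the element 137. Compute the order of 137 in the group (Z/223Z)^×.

222

ord(137) | φ(223) = 223 − 1 = 222 = 2 · 3 · 37.
Divisors of 222: 1, 2, 3, 6, 37, 74, 111, 222.
Check 137^d mod 223 for each divisor in increasing order:
137^1 ≡ 137 (mod 223)
137^2 ≡ 37 (mod 223)
137^3 ≡ 163 (mod 223)
137^6 ≡ 32 (mod 223)
137^37 ≡ 184 (mod 223)
137^74 ≡ 183 (mod 223)
137^111 ≡ 222 (mod 223)
137^222 ≡ 1 (mod 223) ✓
So ord_223(137) = 222.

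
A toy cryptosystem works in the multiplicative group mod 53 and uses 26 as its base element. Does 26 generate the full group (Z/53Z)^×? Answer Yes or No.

φ(53) = 53 − 1 = 52 = 2^2 · 13.
26 is a primitive root mod 53 iff 26^(φ(53)/q) ≢ 1 for every prime q | φ(53), i.e. q ∈ {2, 13}.
26^26 ≡ 52 (mod 53)  [q = 2: ≢ 1 ✓]
26^4 ≡ 10 (mod 53)  [q = 13: ≢ 1 ✓]
All checks pass, so 26 has order 52 and is a primitive root modulo 53.

Yes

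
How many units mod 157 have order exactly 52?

24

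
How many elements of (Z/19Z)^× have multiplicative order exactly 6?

2

φ(19) = 19 − 1 = 18 = 2 · 3^2.
Since (Z/19Z)^× is cyclic of order 18, the number of elements of order d is φ(d) when d | 18 and 0 otherwise.
6 = 2 · 3 divides 18, and φ(6) = 2.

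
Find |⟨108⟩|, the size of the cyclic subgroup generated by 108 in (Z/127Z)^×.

6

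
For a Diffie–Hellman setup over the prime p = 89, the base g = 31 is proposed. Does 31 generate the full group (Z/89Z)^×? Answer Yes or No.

Yes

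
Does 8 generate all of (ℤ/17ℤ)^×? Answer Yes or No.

No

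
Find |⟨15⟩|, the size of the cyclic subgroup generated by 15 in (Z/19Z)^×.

18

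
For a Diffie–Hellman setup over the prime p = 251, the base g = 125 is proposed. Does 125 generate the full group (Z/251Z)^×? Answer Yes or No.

No

φ(251) = 251 − 1 = 250 = 2 · 5^3.
It suffices to check that the order of 125 is not a proper divisor of 250: compute 125^(250/q) for q ∈ {2, 5}.
125^125 ≡ 1 (mod 251)  [q = 2: ≡ 1 ✗]
125^50 ≡ 1 (mod 251)  [q = 5: ≡ 1 ✗]
125^125 ≡ 1 shows ord(125) | 125, strictly less than φ(251); not a primitive root.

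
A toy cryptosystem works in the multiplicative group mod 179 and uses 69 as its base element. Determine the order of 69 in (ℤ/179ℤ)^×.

Since 69 ∈ (Z/179Z)^×, its order divides φ(179) = 179 − 1 = 178 = 2 · 89.
Divisors of 178: 1, 2, 89, 178.
Check 69^d mod 179 for each divisor in increasing order:
69^1 ≡ 69 (mod 179)
69^2 ≡ 107 (mod 179)
69^89 ≡ 178 (mod 179)
69^178 ≡ 1 (mod 179) ✓
Hence ord(69) = 178.

178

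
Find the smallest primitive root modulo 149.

φ(149) = 149 − 1 = 148 = 2^2 · 37.
Test candidates g = 2, 3, … against the prime factors q ∈ {2, 37} of φ(149): g is a generator iff g^(148/q) ≢ 1 for every such q.
g = 2: 2^74 ≡ 148; 2^4 ≡ 16 — none is 1, so 2 is a primitive root.
So 2 is the smallest generator of (Z/149Z)^×.

2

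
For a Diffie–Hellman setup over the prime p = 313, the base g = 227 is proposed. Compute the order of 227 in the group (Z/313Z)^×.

312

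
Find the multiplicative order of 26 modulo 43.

42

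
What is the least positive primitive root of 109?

φ(109) = 109 − 1 = 108 = 2^2 · 3^3.
g is a primitive root iff g^(108/q) ≢ 1 (mod 109) for each prime q ∈ {2, 3}.
g = 2: 2^54 ≡ 108; 2^36 ≡ 1 — hits 1, so not a primitive root.
g = 3: 3^54 ≡ 1 — hits 1, so not a primitive root.
g = 4: 4^54 ≡ 1 — hits 1, so not a primitive root.
g = 5: 5^54 ≡ 1 — hits 1, so not a primitive root.
g = 6: 6^54 ≡ 108; 6^36 ≡ 63 — none is 1, so 6 is a primitive root.
So 6 is the smallest generator of (Z/109Z)^×.

6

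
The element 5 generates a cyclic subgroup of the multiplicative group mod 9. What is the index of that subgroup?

1

ord(5) | φ(9) = φ(3^2) = 3·(3−1) = 6 = 2 · 3.
Divisors of 6: 1, 2, 3, 6.
Test each divisor d:
5^1 ≡ 5 (mod 9)
5^2 ≡ 7 (mod 9)
5^3 ≡ 8 (mod 9)
5^6 ≡ 1 (mod 9) ✓
So ord_9(5) = 6, hence |⟨5⟩| = 6.
The index is φ(9) / ord(5) = 6 / 6 = 1.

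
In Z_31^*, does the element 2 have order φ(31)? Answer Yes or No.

No

φ(31) = 31 − 1 = 30 = 2 · 3 · 5.
2 is a primitive root mod 31 iff 2^(φ(31)/q) ≢ 1 for every prime q | φ(31), i.e. q ∈ {2, 3, 5}.
2^15 ≡ 1 (mod 31)  [q = 2: ≡ 1 ✗]
2^10 ≡ 1 (mod 31)  [q = 3: ≡ 1 ✗]
2^6 ≡ 2 (mod 31)  [q = 5: ≢ 1 ✓]
The check at q = 2 fails, so 2 generates a proper subgroup.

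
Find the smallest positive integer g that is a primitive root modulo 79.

3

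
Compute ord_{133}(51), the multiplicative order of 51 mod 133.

18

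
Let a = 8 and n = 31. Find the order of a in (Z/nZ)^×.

By Lagrange's theorem, ord_31(8) divides φ(31) = 31 − 1 = 30 = 2 · 3 · 5.
Divisors of 30: 1, 2, 3, 5, 6, 10, 15, 30.
Evaluate successive powers at the divisors of 30:
8^1 ≡ 8 (mod 31)
8^2 ≡ 2 (mod 31)
8^3 ≡ 16 (mod 31)
8^5 ≡ 1 (mod 31) ✓
Therefore the multiplicative order of 8 modulo 31 is 5.

5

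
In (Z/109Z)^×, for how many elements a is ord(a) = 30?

0

φ(109) = 109 − 1 = 108 = 2^2 · 3^3.
(Z/109Z)^× is cyclic (|G| = 108); a cyclic group of order m has exactly φ(d) elements of each order d | m, and none otherwise.
30 does not divide 108, so no element of (Z/109Z)^× has order 30.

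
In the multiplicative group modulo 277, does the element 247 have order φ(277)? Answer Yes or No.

φ(277) = 277 − 1 = 276 = 2^2 · 3 · 23.
247 is a primitive root mod 277 iff 247^(φ(277)/q) ≢ 1 for every prime q | φ(277), i.e. q ∈ {2, 3, 23}.
247^138 ≡ 1 (mod 277)  [q = 2: ≡ 1 ✗]
247^92 ≡ 1 (mod 277)  [q = 3: ≡ 1 ✗]
247^12 ≡ 169 (mod 277)  [q = 23: ≢ 1 ✓]
Since 247^138 ≡ 1, the order of 247 divides 138 < 276, so 247 is not a primitive root.

No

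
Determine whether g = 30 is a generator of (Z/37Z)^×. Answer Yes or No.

φ(37) = 37 − 1 = 36 = 2^2 · 3^2.
It suffices to check that the order of 30 is not a proper divisor of 36: compute 30^(36/q) for q ∈ {2, 3}.
30^18 ≡ 1 (mod 37)  [q = 2: ≡ 1 ✗]
30^12 ≡ 10 (mod 37)  [q = 3: ≢ 1 ✓]
The check at q = 2 fails, so 30 generates a proper subgroup.

No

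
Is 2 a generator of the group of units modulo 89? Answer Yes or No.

φ(89) = 89 − 1 = 88 = 2^3 · 11.
Test 2^(88/q) mod 89 for each prime factor q of 88:
2^44 ≡ 1 (mod 89)  [q = 2: ≡ 1 ✗]
2^8 ≡ 78 (mod 89)  [q = 11: ≢ 1 ✓]
The check at q = 2 fails, so 2 generates a proper subgroup.

No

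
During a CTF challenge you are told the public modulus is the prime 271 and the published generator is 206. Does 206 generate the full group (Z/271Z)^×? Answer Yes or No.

φ(271) = 271 − 1 = 270 = 2 · 3^3 · 5.
An element g generates (Z/271Z)^× iff g^(270/q) ≢ 1 (mod 271) for each prime q ∈ {2, 3, 5}.
206^135 ≡ 1 (mod 271)  [q = 2: ≡ 1 ✗]
206^90 ≡ 28 (mod 271)  [q = 3: ≢ 1 ✓]
206^54 ≡ 1 (mod 271)  [q = 5: ≡ 1 ✗]
Since 206^135 ≡ 1, the order of 206 divides 135 < 270, so 206 is not a primitive root.

No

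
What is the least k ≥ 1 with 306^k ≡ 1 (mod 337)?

336

The order of 306 must divide φ(337) = 337 − 1 = 336 = 2^4 · 3 · 7.
Divisors of 336: 1, 2, 3, 4, 6, 7, 8, 12, 14, 16, 21, 24, 28, 42, 48, 56, 84, 112, 168, 336.
Compute 306^d (mod 337) for the divisors d until we hit 1:
306^1 ≡ 306
306^2 ≡ 287
306^3 ≡ 202
306^4 ≡ 141
306^6 ≡ 27
306^7 ≡ 174
306^8 ≡ 335
306^12 ≡ 55
306^14 ≡ 283
306^16 ≡ 4
306^21 ≡ 40
306^24 ≡ 329
306^28 ≡ 220
306^42 ≡ 252
306^48 ≡ 64
306^56 ≡ 209
306^84 ≡ 148
306^112 ≡ 208
306^168 ≡ 336
306^336 ≡ 1
So ord_337(306) = 336.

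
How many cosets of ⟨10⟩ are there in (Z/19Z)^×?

1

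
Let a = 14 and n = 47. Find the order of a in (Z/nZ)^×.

The order of 14 must divide φ(47) = 47 − 1 = 46 = 2 · 23.
Divisors of 46: 1, 2, 23, 46.
Test each divisor d:
14^1 ≡ 14
14^2 ≡ 8
14^23 ≡ 1
So ord_47(14) = 23.

23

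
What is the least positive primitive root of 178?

3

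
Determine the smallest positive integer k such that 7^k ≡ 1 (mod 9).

The order of 7 must divide φ(9) = φ(3^2) = 3·(3−1) = 6 = 2 · 3.
Divisors of 6: 1, 2, 3, 6.
Evaluate successive powers at the divisors of 6:
7^1 ≡ 7 (mod 9)
7^2 ≡ 4 (mod 9)
7^3 ≡ 1 (mod 9) ✓
The smallest such exponent is 3, so the order of 7 is 3.

3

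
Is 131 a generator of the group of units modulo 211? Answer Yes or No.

φ(211) = 211 − 1 = 210 = 2 · 3 · 5 · 7.
131 is a primitive root mod 211 iff 131^(φ(211)/q) ≢ 1 for every prime q | φ(211), i.e. q ∈ {2, 3, 5, 7}.
131^105 ≡ 210 (mod 211)  [q = 2: ≢ 1 ✓]
131^70 ≡ 196 (mod 211)  [q = 3: ≢ 1 ✓]
131^42 ≡ 107 (mod 211)  [q = 5: ≢ 1 ✓]
131^30 ≡ 144 (mod 211)  [q = 7: ≢ 1 ✓]
All checks pass, so 131 has order 210 and is a primitive root modulo 211.

Yes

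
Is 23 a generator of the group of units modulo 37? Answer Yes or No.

No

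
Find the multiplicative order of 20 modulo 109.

By Lagrange's theorem, ord_109(20) divides φ(109) = 109 − 1 = 108 = 2^2 · 3^3.
Divisors of 108: 1, 2, 3, 4, 6, 9, 12, 18, 27, 36, 54, 108.
Compute 20^d (mod 109) for the divisors d until we hit 1:
20^1 ≡ 20 (mod 109)
20^2 ≡ 73 (mod 109)
20^3 ≡ 43 (mod 109)
20^4 ≡ 97 (mod 109)
20^6 ≡ 105 (mod 109)
20^9 ≡ 46 (mod 109)
20^12 ≡ 16 (mod 109)
20^18 ≡ 45 (mod 109)
20^27 ≡ 108 (mod 109)
20^36 ≡ 63 (mod 109)
20^54 ≡ 1 (mod 109) ✓
Therefore the multiplicative order of 20 modulo 109 is 54.

54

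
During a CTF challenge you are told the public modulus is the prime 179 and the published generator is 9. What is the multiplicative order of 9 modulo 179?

89

The order of 9 must divide φ(179) = 179 − 1 = 178 = 2 · 89.
Divisors of 178: 1, 2, 89, 178.
Evaluate successive powers at the divisors of 178:
9^1 ≡ 9 (mod 179)
9^2 ≡ 81 (mod 179)
9^89 ≡ 1 (mod 179) ✓
Hence ord(9) = 89.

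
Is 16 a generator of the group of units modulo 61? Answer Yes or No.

φ(61) = 61 − 1 = 60 = 2^2 · 3 · 5.
It suffices to check that the order of 16 is not a proper divisor of 60: compute 16^(60/q) for q ∈ {2, 3, 5}.
16^30 ≡ 1 (mod 61)  [q = 2: ≡ 1 ✗]
16^20 ≡ 47 (mod 61)  [q = 3: ≢ 1 ✓]
16^12 ≡ 34 (mod 61)  [q = 5: ≢ 1 ✓]
16^30 ≡ 1 shows ord(16) | 30, strictly less than φ(61); not a primitive root.

No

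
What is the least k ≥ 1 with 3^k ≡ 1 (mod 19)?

18

ord(3) | φ(19) = 19 − 1 = 18 = 2 · 3^2.
Divisors of 18: 1, 2, 3, 6, 9, 18.
Compute 3^d (mod 19) for the divisors d until we hit 1:
3^1 ≡ 3 (mod 19)
3^2 ≡ 9 (mod 19)
3^3 ≡ 8 (mod 19)
3^6 ≡ 7 (mod 19)
3^9 ≡ 18 (mod 19)
3^18 ≡ 1 (mod 19) ✓
Therefore the multiplicative order of 3 modulo 19 is 18.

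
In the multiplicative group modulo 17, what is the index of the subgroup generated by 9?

2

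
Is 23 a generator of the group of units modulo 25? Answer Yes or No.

φ(25) = φ(5^2) = 5·(5−1) = 20 = 2^2 · 5.
An element g generates (Z/25Z)^× iff g^(20/q) ≢ 1 (mod 25) for each prime q ∈ {2, 5}.
23^10 ≡ 24 (mod 25)  [q = 2: ≢ 1 ✓]
23^4 ≡ 16 (mod 25)  [q = 5: ≢ 1 ✓]
Every test exponent gives a nontrivial residue, hence 23 generates the full group.

Yes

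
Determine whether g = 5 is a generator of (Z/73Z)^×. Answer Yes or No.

φ(73) = 73 − 1 = 72 = 2^3 · 3^2.
It suffices to check that the order of 5 is not a proper divisor of 72: compute 5^(72/q) for q ∈ {2, 3}.
5^36 ≡ 72 (mod 73)  [q = 2: ≢ 1 ✓]
5^24 ≡ 8 (mod 73)  [q = 3: ≢ 1 ✓]
All checks pass, so 5 has order 72 and is a primitive root modulo 73.

Yes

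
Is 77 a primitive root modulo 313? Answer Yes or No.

Yes

φ(313) = 313 − 1 = 312 = 2^3 · 3 · 13.
77 is a primitive root mod 313 iff 77^(φ(313)/q) ≢ 1 for every prime q | φ(313), i.e. q ∈ {2, 3, 13}.
77^156 ≡ 312 (mod 313)  [q = 2: ≢ 1 ✓]
77^104 ≡ 214 (mod 313)  [q = 3: ≢ 1 ✓]
77^24 ≡ 294 (mod 313)  [q = 13: ≢ 1 ✓]
Every test exponent gives a nontrivial residue, hence 77 generates the full group.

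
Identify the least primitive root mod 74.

5

φ(74) = φ(2)·φ(37) = 1·36 = 36 = 2^2 · 3^2.
g is a primitive root iff g^(36/q) ≢ 1 (mod 74) for each prime q ∈ {2, 3}.
g = 2: gcd(2, 74) = 2 > 1, not a unit — skip.
g = 3: 3^18 ≡ 1 — hits 1, so not a primitive root.
g = 4: gcd(4, 74) = 2 > 1, not a unit — skip.
g = 5: 5^18 ≡ 73; 5^12 ≡ 47 — none is 1, so 5 is a primitive root.
Hence the least primitive root of 74 is 5.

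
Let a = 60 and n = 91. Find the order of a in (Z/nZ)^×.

12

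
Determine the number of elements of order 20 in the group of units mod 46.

0

φ(46) = φ(2)·φ(23) = 1·22 = 22 = 2 · 11.
(Z/46Z)^× is cyclic (|G| = 22); a cyclic group of order m has exactly φ(d) elements of each order d | m, and none otherwise.
Since 20 ∤ 22, the count is 0.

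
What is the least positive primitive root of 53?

φ(53) = 53 − 1 = 52 = 2^2 · 13.
g is a primitive root iff g^(52/q) ≢ 1 (mod 53) for each prime q ∈ {2, 13}.
g = 2: 2^26 ≡ 52; 2^4 ≡ 16 — none is 1, so 2 is a primitive root.
So 2 is the smallest generator of (Z/53Z)^×.

2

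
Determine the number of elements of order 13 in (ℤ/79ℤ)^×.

12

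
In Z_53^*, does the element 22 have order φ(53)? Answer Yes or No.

φ(53) = 53 − 1 = 52 = 2^2 · 13.
Test 22^(52/q) mod 53 for each prime factor q of 52:
22^26 ≡ 52 (mod 53)  [q = 2: ≢ 1 ✓]
22^4 ≡ 49 (mod 53)  [q = 13: ≢ 1 ✓]
Every test exponent gives a nontrivial residue, hence 22 generates the full group.

Yes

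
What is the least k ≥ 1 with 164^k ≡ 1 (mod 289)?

272

The order of 164 must divide φ(289) = φ(17^2) = 17·(17−1) = 272 = 2^4 · 17.
Divisors of 272: 1, 2, 4, 8, 16, 17, 34, 68, 136, 272.
Check 164^d mod 289 for each divisor in increasing order:
164^1 ≡ 164 (mod 289)
164^2 ≡ 19 (mod 289)
164^4 ≡ 72 (mod 289)
164^8 ≡ 271 (mod 289)
164^16 ≡ 35 (mod 289)
164^17 ≡ 249 (mod 289)
164^34 ≡ 155 (mod 289)
164^68 ≡ 38 (mod 289)
164^136 ≡ 288 (mod 289)
164^272 ≡ 1 (mod 289) ✓
Hence ord(164) = 272.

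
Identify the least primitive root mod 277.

5

φ(277) = 277 − 1 = 276 = 2^2 · 3 · 23.
Test candidates g = 2, 3, … against the prime factors q ∈ {2, 3, 23} of φ(277): g is a generator iff g^(276/q) ≢ 1 for every such q.
g = 2: 2^138 ≡ 276; 2^92 ≡ 1 — hits 1, so not a primitive root.
g = 3: 3^138 ≡ 1 — hits 1, so not a primitive root.
g = 4: 4^138 ≡ 1 — hits 1, so not a primitive root.
g = 5: 5^138 ≡ 276; 5^92 ≡ 116; 5^12 ≡ 27 — none is 1, so 5 is a primitive root.
So 5 is the smallest generator of (Z/277Z)^×.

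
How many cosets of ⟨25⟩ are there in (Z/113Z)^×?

2

ord(25) | φ(113) = 113 − 1 = 112 = 2^4 · 7.
Divisors of 112: 1, 2, 4, 7, 8, 14, 16, 28, 56, 112.
Test each divisor d:
25^1 ≡ 25 (mod 113)
25^2 ≡ 60 (mod 113)
25^4 ≡ 97 (mod 113)
25^7 ≡ 69 (mod 113)
25^8 ≡ 30 (mod 113)
25^14 ≡ 15 (mod 113)
25^16 ≡ 109 (mod 113)
25^28 ≡ 112 (mod 113)
25^56 ≡ 1 (mod 113) ✓
Thus |⟨25⟩| = ord(25) = 56.
Index = |(Z/113Z)^×| / |⟨25⟩| = 112 / 56 = 2.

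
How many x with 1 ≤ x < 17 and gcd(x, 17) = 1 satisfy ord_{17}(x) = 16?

8

φ(17) = 17 − 1 = 16 = 2^4.
(Z/17Z)^× is cyclic (|G| = 16); a cyclic group of order m has exactly φ(d) elements of each order d | m, and none otherwise.
16 = 2^4 divides 16, and φ(16) = 8.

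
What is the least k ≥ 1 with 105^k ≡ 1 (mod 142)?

ord(105) | φ(142) = φ(2)·φ(71) = 1·70 = 70 = 2 · 5 · 7.
Divisors of 70: 1, 2, 5, 7, 10, 14, 35, 70.
Check 105^d mod 142 for each divisor in increasing order:
105^1 ≡ 105 (mod 142)
105^2 ≡ 91 (mod 142)
105^5 ≡ 39 (mod 142)
105^7 ≡ 141 (mod 142)
105^10 ≡ 101 (mod 142)
105^14 ≡ 1 (mod 142) ✓
Therefore the multiplicative order of 105 modulo 142 is 14.

14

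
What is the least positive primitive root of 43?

3

φ(43) = 43 − 1 = 42 = 2 · 3 · 7.
g is a primitive root iff g^(42/q) ≢ 1 (mod 43) for each prime q ∈ {2, 3, 7}.
g = 2: 2^21 ≡ 42; 2^14 ≡ 1 — hits 1, so not a primitive root.
g = 3: 3^21 ≡ 42; 3^14 ≡ 36; 3^6 ≡ 41 — none is 1, so 3 is a primitive root.
Hence the least primitive root of 43 is 3.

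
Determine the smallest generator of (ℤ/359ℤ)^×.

7

φ(359) = 359 − 1 = 358 = 2 · 179.
Test candidates g = 2, 3, … against the prime factors q ∈ {2, 179} of φ(359): g is a generator iff g^(358/q) ≢ 1 for every such q.
g = 2: 2^179 ≡ 1 — hits 1, so not a primitive root.
g = 3: 3^179 ≡ 1 — hits 1, so not a primitive root.
g = 4: 4^179 ≡ 1 — hits 1, so not a primitive root.
g = 5: 5^179 ≡ 1 — hits 1, so not a primitive root.
g = 6: 6^179 ≡ 1 — hits 1, so not a primitive root.
g = 7: 7^179 ≡ 358; 7^2 ≡ 49 — none is 1, so 7 is a primitive root.
Hence the least primitive root of 359 is 7.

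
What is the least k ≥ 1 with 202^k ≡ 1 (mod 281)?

14

By Lagrange's theorem, ord_281(202) divides φ(281) = 281 − 1 = 280 = 2^3 · 5 · 7.
Divisors of 280: 1, 2, 4, 5, 7, 8, 10, 14, 20, 28, 35, 40, 56, 70, 140, 280.
Evaluate successive powers at the divisors of 280:
202^1 ≡ 202 (mod 281)
202^2 ≡ 59 (mod 281)
202^4 ≡ 109 (mod 281)
202^5 ≡ 100 (mod 281)
202^7 ≡ 280 (mod 281)
202^8 ≡ 79 (mod 281)
202^10 ≡ 165 (mod 281)
202^14 ≡ 1 (mod 281) ✓
Hence ord(202) = 14.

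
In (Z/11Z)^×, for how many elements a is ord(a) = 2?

φ(11) = 11 − 1 = 10 = 2 · 5.
Since (Z/11Z)^× is cyclic of order 10, the number of elements of order d is φ(d) when d | 10 and 0 otherwise.
2 | 10, and φ(2) = 2 − 1 = 1.

1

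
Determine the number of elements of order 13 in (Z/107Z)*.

0

φ(107) = 107 − 1 = 106 = 2 · 53.
Since (Z/107Z)^× is cyclic of order 106, the number of elements of order d is φ(d) when d | 106 and 0 otherwise.
Since 13 ∤ 106, the count is 0.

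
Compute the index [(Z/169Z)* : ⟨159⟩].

4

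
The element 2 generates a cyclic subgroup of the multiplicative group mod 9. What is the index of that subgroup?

1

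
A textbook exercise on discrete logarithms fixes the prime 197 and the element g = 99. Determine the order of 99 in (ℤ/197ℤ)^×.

196

By Lagrange's theorem, ord_197(99) divides φ(197) = 197 − 1 = 196 = 2^2 · 7^2.
Divisors of 196: 1, 2, 4, 7, 14, 28, 49, 98, 196.
Evaluate successive powers at the divisors of 196:
99^1 ≡ 99
99^2 ≡ 148
99^4 ≡ 37
99^7 ≡ 177
99^14 ≡ 6
99^28 ≡ 36
99^49 ≡ 14
99^98 ≡ 196
99^196 ≡ 1
So ord_197(99) = 196.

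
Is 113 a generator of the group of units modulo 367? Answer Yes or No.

No

φ(367) = 367 − 1 = 366 = 2 · 3 · 61.
Test 113^(366/q) mod 367 for each prime factor q of 366:
113^183 ≡ 1 (mod 367)  [q = 2: ≡ 1 ✗]
113^122 ≡ 83 (mod 367)  [q = 3: ≢ 1 ✓]
113^6 ≡ 323 (mod 367)  [q = 61: ≢ 1 ✓]
The check at q = 2 fails, so 113 generates a proper subgroup.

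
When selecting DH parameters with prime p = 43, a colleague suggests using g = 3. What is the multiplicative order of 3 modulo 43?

42

ord(3) | φ(43) = 43 − 1 = 42 = 2 · 3 · 7.
Divisors of 42: 1, 2, 3, 6, 7, 14, 21, 42.
Compute 3^d (mod 43) for the divisors d until we hit 1:
3^1 ≡ 3
3^2 ≡ 9
3^3 ≡ 27
3^6 ≡ 41
3^7 ≡ 37
3^14 ≡ 36
3^21 ≡ 42
3^42 ≡ 1
The smallest such exponent is 42, so the order of 3 is 42.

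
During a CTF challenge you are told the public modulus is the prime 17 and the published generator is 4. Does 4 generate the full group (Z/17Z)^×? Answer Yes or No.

No

φ(17) = 17 − 1 = 16 = 2^4.
Test 4^(16/q) mod 17 for each prime factor q of 16:
4^8 ≡ 1 (mod 17)  [q = 2: ≡ 1 ✗]
Since 4^8 ≡ 1, the order of 4 divides 8 < 16, so 4 is not a primitive root.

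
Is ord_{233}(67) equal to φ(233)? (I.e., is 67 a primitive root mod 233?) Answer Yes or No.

Yes

φ(233) = 233 − 1 = 232 = 2^3 · 29.
67 is a primitive root mod 233 iff 67^(φ(233)/q) ≢ 1 for every prime q | φ(233), i.e. q ∈ {2, 29}.
67^116 ≡ 232 (mod 233)  [q = 2: ≢ 1 ✓]
67^8 ≡ 175 (mod 233)  [q = 29: ≢ 1 ✓]
None equal 1, so ord_233(67) = 232: 67 is a primitive root.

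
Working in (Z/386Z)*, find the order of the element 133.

By Lagrange's theorem, ord_386(133) divides φ(386) = φ(2)·φ(193) = 1·192 = 192 = 2^6 · 3.
Divisors of 192: 1, 2, 3, 4, 6, 8, 12, 16, 24, 32, 48, 64, 96, 192.
Evaluate successive powers at the divisors of 192:
133^1 ≡ 133
133^2 ≡ 319
133^3 ≡ 353
133^4 ≡ 243
133^6 ≡ 317
133^8 ≡ 377
133^12 ≡ 129
133^16 ≡ 81
133^24 ≡ 43
133^32 ≡ 385
133^48 ≡ 305
133^64 ≡ 1
So ord_386(133) = 64.

64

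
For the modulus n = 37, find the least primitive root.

2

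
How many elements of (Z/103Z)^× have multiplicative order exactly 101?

φ(103) = 103 − 1 = 102 = 2 · 3 · 17.
(Z/103Z)^× is cyclic (|G| = 102); a cyclic group of order m has exactly φ(d) elements of each order d | m, and none otherwise.
101 does not divide 102, so no element of (Z/103Z)^× has order 101.

0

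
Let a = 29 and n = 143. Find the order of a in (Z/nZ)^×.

By Lagrange's theorem, ord_143(29) divides φ(143) = φ(11·13) = (11−1)·(13−1) = 10·12 = 120 = 2^3 · 3 · 5.
Divisors of 120: 1, 2, 3, 4, 5, 6, 8, 10, 12, 15, 20, 24, 30, 40, 60, 120.
Check 29^d mod 143 for each divisor in increasing order:
29^1 ≡ 29 (mod 143)
29^2 ≡ 126 (mod 143)
29^3 ≡ 79 (mod 143)
29^4 ≡ 3 (mod 143)
29^5 ≡ 87 (mod 143)
29^6 ≡ 92 (mod 143)
29^8 ≡ 9 (mod 143)
29^10 ≡ 133 (mod 143)
29^12 ≡ 27 (mod 143)
29^15 ≡ 131 (mod 143)
29^20 ≡ 100 (mod 143)
29^24 ≡ 14 (mod 143)
29^30 ≡ 1 (mod 143) ✓
Therefore the multiplicative order of 29 modulo 143 is 30.

30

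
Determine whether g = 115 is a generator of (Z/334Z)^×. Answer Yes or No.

No

φ(334) = φ(2)·φ(167) = 1·166 = 166 = 2 · 83.
Test 115^(166/q) mod 334 for each prime factor q of 166:
115^83 ≡ 1 (mod 334)  [q = 2: ≡ 1 ✗]
115^2 ≡ 199 (mod 334)  [q = 83: ≢ 1 ✓]
Since 115^83 ≡ 1, the order of 115 divides 83 < 166, so 115 is not a primitive root.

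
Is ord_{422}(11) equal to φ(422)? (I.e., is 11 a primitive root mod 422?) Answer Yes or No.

φ(422) = φ(2)·φ(211) = 1·210 = 210 = 2 · 3 · 5 · 7.
11 is a primitive root mod 422 iff 11^(φ(422)/q) ≢ 1 for every prime q | φ(422), i.e. q ∈ {2, 3, 5, 7}.
11^105 ≡ 1 (mod 422)  [q = 2: ≡ 1 ✗]
11^70 ≡ 1 (mod 422)  [q = 3: ≡ 1 ✗]
11^42 ≡ 55 (mod 422)  [q = 5: ≢ 1 ✓]
11^30 ≡ 171 (mod 422)  [q = 7: ≢ 1 ✓]
Since 11^105 ≡ 1, the order of 11 divides 105 < 210, so 11 is not a primitive root.

No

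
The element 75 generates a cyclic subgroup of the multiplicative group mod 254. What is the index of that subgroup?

The order of 75 must divide φ(254) = φ(2)·φ(127) = 1·126 = 126 = 2 · 3^2 · 7.
Divisors of 126: 1, 2, 3, 6, 7, 9, 14, 18, 21, 42, 63, 126.
Compute 75^d (mod 254) for the divisors d until we hit 1:
75^1 ≡ 75 (mod 254)
75^2 ≡ 37 (mod 254)
75^3 ≡ 235 (mod 254)
75^6 ≡ 107 (mod 254)
75^7 ≡ 151 (mod 254)
75^9 ≡ 253 (mod 254)
75^14 ≡ 195 (mod 254)
75^18 ≡ 1 (mod 254) ✓
Thus |⟨75⟩| = ord(75) = 18.
Index = |(Z/254Z)^×| / |⟨75⟩| = 126 / 18 = 7.

7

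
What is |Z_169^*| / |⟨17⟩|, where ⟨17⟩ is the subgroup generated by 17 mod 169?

Since 17 ∈ (Z/169Z)^×, its order divides φ(169) = φ(13^2) = 13·(13−1) = 156 = 2^2 · 3 · 13.
Divisors of 156: 1, 2, 3, 4, 6, 12, 13, 26, 39, 52, 78, 156.
Test each divisor d:
17^1 ≡ 17 (mod 169)
17^2 ≡ 120 (mod 169)
17^3 ≡ 12 (mod 169)
17^4 ≡ 35 (mod 169)
17^6 ≡ 144 (mod 169)
17^12 ≡ 118 (mod 169)
17^13 ≡ 147 (mod 169)
17^26 ≡ 146 (mod 169)
17^39 ≡ 168 (mod 169)
17^52 ≡ 22 (mod 169)
17^78 ≡ 1 (mod 169) ✓
So ord_169(17) = 78, hence |⟨17⟩| = 78.
Index = |(Z/169Z)^×| / |⟨17⟩| = 156 / 78 = 2.

2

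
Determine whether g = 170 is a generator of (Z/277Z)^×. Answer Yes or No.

Yes

φ(277) = 277 − 1 = 276 = 2^2 · 3 · 23.
An element g generates (Z/277Z)^× iff g^(276/q) ≢ 1 (mod 277) for each prime q ∈ {2, 3, 23}.
170^138 ≡ 276 (mod 277)  [q = 2: ≢ 1 ✓]
170^92 ≡ 160 (mod 277)  [q = 3: ≢ 1 ✓]
170^12 ≡ 19 (mod 277)  [q = 23: ≢ 1 ✓]
All checks pass, so 170 has order 276 and is a primitive root modulo 277.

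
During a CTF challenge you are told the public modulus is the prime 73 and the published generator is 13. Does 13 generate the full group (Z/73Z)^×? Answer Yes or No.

Yes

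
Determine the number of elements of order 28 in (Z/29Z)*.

12

φ(29) = 29 − 1 = 28 = 2^2 · 7.
In a cyclic group of order 28, there are φ(d) elements of order d for each divisor d of 28, and zero for non-divisors.
28 = 2^2 · 7 divides 28, and φ(28) = 12.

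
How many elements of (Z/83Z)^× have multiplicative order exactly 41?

40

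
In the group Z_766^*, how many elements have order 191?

190

φ(766) = φ(2)·φ(383) = 1·382 = 382 = 2 · 191.
Since (Z/766Z)^× is cyclic of order 382, the number of elements of order d is φ(d) when d | 382 and 0 otherwise.
191 | 382, and φ(191) = 191 − 1 = 190.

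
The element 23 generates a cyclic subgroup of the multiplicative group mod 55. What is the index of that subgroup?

10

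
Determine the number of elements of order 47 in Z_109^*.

φ(109) = 109 − 1 = 108 = 2^2 · 3^3.
Since (Z/109Z)^× is cyclic of order 108, the number of elements of order d is φ(d) when d | 108 and 0 otherwise.
47 does not divide 108, so no element of (Z/109Z)^× has order 47.

0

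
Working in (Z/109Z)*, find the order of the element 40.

108

ord(40) | φ(109) = 109 − 1 = 108 = 2^2 · 3^3.
Divisors of 108: 1, 2, 3, 4, 6, 9, 12, 18, 27, 36, 54, 108.
Test each divisor d:
40^1 ≡ 40
40^2 ≡ 74
40^3 ≡ 17
40^4 ≡ 26
40^6 ≡ 71
40^9 ≡ 8
40^12 ≡ 27
40^18 ≡ 64
40^27 ≡ 76
40^36 ≡ 63
40^54 ≡ 108
40^108 ≡ 1
The smallest such exponent is 108, so the order of 40 is 108.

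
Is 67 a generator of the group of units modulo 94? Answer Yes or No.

Yes

φ(94) = φ(2)·φ(47) = 1·46 = 46 = 2 · 23.
67 is a primitive root mod 94 iff 67^(φ(94)/q) ≢ 1 for every prime q | φ(94), i.e. q ∈ {2, 23}.
67^23 ≡ 93 (mod 94)  [q = 2: ≢ 1 ✓]
67^2 ≡ 71 (mod 94)  [q = 23: ≢ 1 ✓]
All checks pass, so 67 has order 46 and is a primitive root modulo 94.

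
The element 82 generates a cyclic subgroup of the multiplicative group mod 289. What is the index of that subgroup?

1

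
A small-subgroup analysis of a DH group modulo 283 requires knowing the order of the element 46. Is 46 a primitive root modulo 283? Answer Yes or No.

φ(283) = 283 − 1 = 282 = 2 · 3 · 47.
46 is a primitive root mod 283 iff 46^(φ(283)/q) ≢ 1 for every prime q | φ(283), i.e. q ∈ {2, 3, 47}.
46^141 ≡ 282 (mod 283)  [q = 2: ≢ 1 ✓]
46^94 ≡ 238 (mod 283)  [q = 3: ≢ 1 ✓]
46^6 ≡ 256 (mod 283)  [q = 47: ≢ 1 ✓]
None equal 1, so ord_283(46) = 282: 46 is a primitive root.

Yes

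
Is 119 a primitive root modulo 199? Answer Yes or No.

Yes

φ(199) = 199 − 1 = 198 = 2 · 3^2 · 11.
An element g generates (Z/199Z)^× iff g^(198/q) ≢ 1 (mod 199) for each prime q ∈ {2, 3, 11}.
119^99 ≡ 198 (mod 199)  [q = 2: ≢ 1 ✓]
119^66 ≡ 106 (mod 199)  [q = 3: ≢ 1 ✓]
119^18 ≡ 125 (mod 199)  [q = 11: ≢ 1 ✓]
All checks pass, so 119 has order 198 and is a primitive root modulo 199.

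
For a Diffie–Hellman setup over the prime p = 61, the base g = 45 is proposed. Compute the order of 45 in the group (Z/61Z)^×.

The order of 45 must divide φ(61) = 61 − 1 = 60 = 2^2 · 3 · 5.
Divisors of 60: 1, 2, 3, 4, 5, 6, 10, 12, 15, 20, 30, 60.
Test each divisor d:
45^1 ≡ 45
45^2 ≡ 12
45^3 ≡ 52
45^4 ≡ 22
45^5 ≡ 14
45^6 ≡ 20
45^10 ≡ 13
45^12 ≡ 34
45^15 ≡ 60
45^20 ≡ 47
45^30 ≡ 1
So ord_61(45) = 30.

30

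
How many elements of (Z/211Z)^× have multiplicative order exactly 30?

φ(211) = 211 − 1 = 210 = 2 · 3 · 5 · 7.
Since (Z/211Z)^× is cyclic of order 210, the number of elements of order d is φ(d) when d | 210 and 0 otherwise.
30 = 2 · 3 · 5 divides 210, and φ(30) = 8.

8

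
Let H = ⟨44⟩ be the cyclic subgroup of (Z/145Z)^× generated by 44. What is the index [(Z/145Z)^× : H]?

4

The order of 44 must divide φ(145) = φ(5·29) = (5−1)·(29−1) = 4·28 = 112 = 2^4 · 7.
Divisors of 112: 1, 2, 4, 7, 8, 14, 16, 28, 56, 112.
Evaluate successive powers at the divisors of 112:
44^1 ≡ 44 (mod 145)
44^2 ≡ 51 (mod 145)
44^4 ≡ 136 (mod 145)
44^7 ≡ 104 (mod 145)
44^8 ≡ 81 (mod 145)
44^14 ≡ 86 (mod 145)
44^16 ≡ 36 (mod 145)
44^28 ≡ 1 (mod 145) ✓
Thus |⟨44⟩| = ord(44) = 28.
[(Z/145Z)^× : ⟨44⟩] = 112/28 = 4.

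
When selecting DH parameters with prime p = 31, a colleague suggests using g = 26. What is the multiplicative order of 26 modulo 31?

By Lagrange's theorem, ord_31(26) divides φ(31) = 31 − 1 = 30 = 2 · 3 · 5.
Divisors of 30: 1, 2, 3, 5, 6, 10, 15, 30.
Evaluate successive powers at the divisors of 30:
26^1 ≡ 26 (mod 31)
26^2 ≡ 25 (mod 31)
26^3 ≡ 30 (mod 31)
26^5 ≡ 6 (mod 31)
26^6 ≡ 1 (mod 31) ✓
Therefore the multiplicative order of 26 modulo 31 is 6.

6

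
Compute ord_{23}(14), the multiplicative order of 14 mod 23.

The order of 14 must divide φ(23) = 23 − 1 = 22 = 2 · 11.
Divisors of 22: 1, 2, 11, 22.
Check 14^d mod 23 for each divisor in increasing order:
14^1 ≡ 14 (mod 23)
14^2 ≡ 12 (mod 23)
14^11 ≡ 22 (mod 23)
14^22 ≡ 1 (mod 23) ✓
Therefore the multiplicative order of 14 modulo 23 is 22.

22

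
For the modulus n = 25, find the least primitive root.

2

φ(25) = φ(5^2) = 5·(5−1) = 20 = 2^2 · 5.
Test candidates g = 2, 3, … against the prime factors q ∈ {2, 5} of φ(25): g is a generator iff g^(20/q) ≢ 1 for every such q.
g = 2: 2^10 ≡ 24; 2^4 ≡ 16 — none is 1, so 2 is a primitive root.
So 2 is the smallest generator of (Z/25Z)^×.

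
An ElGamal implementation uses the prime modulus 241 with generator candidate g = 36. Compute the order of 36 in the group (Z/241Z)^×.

10

By Lagrange's theorem, ord_241(36) divides φ(241) = 241 − 1 = 240 = 2^4 · 3 · 5.
Divisors of 240: 1, 2, 3, 4, 5, 6, 8, 10, 12, 15, 16, 20, 24, 30, 40, 48, 60, 80, 120, 240.
Compute 36^d (mod 241) for the divisors d until we hit 1:
36^1 ≡ 36 (mod 241)
36^2 ≡ 91 (mod 241)
36^3 ≡ 143 (mod 241)
36^4 ≡ 87 (mod 241)
36^5 ≡ 240 (mod 241)
36^6 ≡ 205 (mod 241)
36^8 ≡ 98 (mod 241)
36^10 ≡ 1 (mod 241) ✓
Hence ord(36) = 10.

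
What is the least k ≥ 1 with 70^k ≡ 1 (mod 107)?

Since 70 ∈ (Z/107Z)^×, its order divides φ(107) = 107 − 1 = 106 = 2 · 53.
Divisors of 106: 1, 2, 53, 106.
Evaluate successive powers at the divisors of 106:
70^1 ≡ 70 (mod 107)
70^2 ≡ 85 (mod 107)
70^53 ≡ 106 (mod 107)
70^106 ≡ 1 (mod 107) ✓
Therefore the multiplicative order of 70 modulo 107 is 106.

106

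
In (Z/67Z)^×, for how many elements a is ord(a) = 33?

20

φ(67) = 67 − 1 = 66 = 2 · 3 · 11.
Since (Z/67Z)^× is cyclic of order 66, the number of elements of order d is φ(d) when d | 66 and 0 otherwise.
33 = 3 · 11 divides 66, and φ(33) = 20.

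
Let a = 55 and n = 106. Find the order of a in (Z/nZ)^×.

By Lagrange's theorem, ord_106(55) divides φ(106) = φ(2)·φ(53) = 1·52 = 52 = 2^2 · 13.
Divisors of 52: 1, 2, 4, 13, 26, 52.
Test each divisor d:
55^1 ≡ 55 (mod 106)
55^2 ≡ 57 (mod 106)
55^4 ≡ 69 (mod 106)
55^13 ≡ 83 (mod 106)
55^26 ≡ 105 (mod 106)
55^52 ≡ 1 (mod 106) ✓
The smallest such exponent is 52, so the order of 55 is 52.

52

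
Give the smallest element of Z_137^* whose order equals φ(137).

3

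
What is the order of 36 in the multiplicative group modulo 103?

51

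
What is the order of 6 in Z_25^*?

5

By Lagrange's theorem, ord_25(6) divides φ(25) = φ(5^2) = 5·(5−1) = 20 = 2^2 · 5.
Divisors of 20: 1, 2, 4, 5, 10, 20.
Evaluate successive powers at the divisors of 20:
6^1 ≡ 6
6^2 ≡ 11
6^4 ≡ 21
6^5 ≡ 1
Hence ord(6) = 5.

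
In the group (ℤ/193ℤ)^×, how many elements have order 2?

φ(193) = 193 − 1 = 192 = 2^6 · 3.
Since (Z/193Z)^× is cyclic of order 192, the number of elements of order d is φ(d) when d | 192 and 0 otherwise.
2 | 192, and φ(2) = 2 − 1 = 1.

1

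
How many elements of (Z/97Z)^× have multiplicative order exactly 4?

2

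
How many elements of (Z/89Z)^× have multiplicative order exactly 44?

20

φ(89) = 89 − 1 = 88 = 2^3 · 11.
Since (Z/89Z)^× is cyclic of order 88, the number of elements of order d is φ(d) when d | 88 and 0 otherwise.
44 = 2^2 · 11 divides 88, and φ(44) = 20.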